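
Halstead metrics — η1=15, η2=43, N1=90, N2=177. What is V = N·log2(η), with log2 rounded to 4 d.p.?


Formula: V = N * log2(η), where N = N1 + N2 and η = η1 + η2
η = 15 + 43 = 58
N = 90 + 177 = 267
log2(58) ≈ 5.8580
V = 267 * 5.8580 = 1564.09

1564.09


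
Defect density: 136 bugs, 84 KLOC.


Defect density = defects / KLOC
Defect density = 136 / 84
Defect density = 1.619 defects/KLOC

1.619 defects/KLOC


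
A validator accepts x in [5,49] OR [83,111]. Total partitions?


Valid ranges: [5,49] and [83,111]
Class 1: x < 5 — invalid
Class 2: 5 ≤ x ≤ 49 — valid
Class 3: 49 < x < 83 — invalid (gap between ranges)
Class 4: 83 ≤ x ≤ 111 — valid
Class 5: x > 111 — invalid
Total equivalence classes: 5

5 equivalence classes


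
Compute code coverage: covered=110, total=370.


Coverage = covered / total * 100
Coverage = 110 / 370 * 100
Coverage = 29.73%

29.73%


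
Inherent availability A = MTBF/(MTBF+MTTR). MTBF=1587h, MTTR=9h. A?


Availability = MTBF / (MTBF + MTTR)
Availability = 1587 / (1587 + 9)
Availability = 1587 / 1596
Availability = 99.4361%

99.4361%


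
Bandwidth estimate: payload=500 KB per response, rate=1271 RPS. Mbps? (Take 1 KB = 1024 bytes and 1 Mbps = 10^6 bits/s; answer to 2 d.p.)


Formula: Mbps = payload_bytes * RPS * 8 / 1e6
Payload per request = 500 KB = 500 * 1024 = 512000 bytes
Total bytes/sec = 512000 * 1271 = 650752000
Total bits/sec = 650752000 * 8 = 5206016000
Mbps = 5206016000 / 1e6 = 5206.02

5206.02 Mbps


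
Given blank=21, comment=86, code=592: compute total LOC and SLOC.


Total LOC = blank + comment + code
Total LOC = 21 + 86 + 592 = 699
SLOC (source only) = code = 592

Total LOC: 699, SLOC: 592


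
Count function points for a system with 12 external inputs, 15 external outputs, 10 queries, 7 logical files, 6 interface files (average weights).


UFP = EI*4 + EO*5 + EQ*4 + ILF*10 + EIF*7
UFP = 12*4 + 15*5 + 10*4 + 7*10 + 6*7
UFP = 48 + 75 + 40 + 70 + 42
UFP = 275

275


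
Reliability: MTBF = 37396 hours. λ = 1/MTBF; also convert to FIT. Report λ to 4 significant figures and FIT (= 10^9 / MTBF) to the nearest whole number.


Formula: λ = 1 / MTBF; FIT = λ × 1e9 = 1e9 / MTBF
λ = 1 / 37396 ≈ 2.674e-05 failures/hour
FIT = 1e9 / 37396 ≈ 26741 failures per 1e9 hours (nearest whole number)

λ = 2.674e-05 /h, FIT = 26741


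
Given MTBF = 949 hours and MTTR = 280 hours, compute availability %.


Availability = MTBF / (MTBF + MTTR)
Availability = 949 / (949 + 280)
Availability = 949 / 1229
Availability = 77.2172%

77.2172%


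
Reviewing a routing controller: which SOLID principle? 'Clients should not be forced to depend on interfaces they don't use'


This describes the Interface Segregation Principle (ISP)

Interface Segregation Principle (ISP)


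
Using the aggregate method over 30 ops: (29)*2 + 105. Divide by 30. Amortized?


Formula: Amortized cost = Total cost / Operations
Total cost = (29 * 2) + (1 * 105)
Total cost = 58 + 105 = 163
Amortized = 163 / 30 = 5.4333

5.4333


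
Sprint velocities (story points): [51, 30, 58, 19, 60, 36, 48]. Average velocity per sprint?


Formula: Avg velocity = Total points / Number of sprints
Points: [51, 30, 58, 19, 60, 36, 48]
Sum = 51 + 30 + 58 + 19 + 60 + 36 + 48 = 302
Avg velocity = 302 / 7 = 43.14 points/sprint

43.14 points/sprint


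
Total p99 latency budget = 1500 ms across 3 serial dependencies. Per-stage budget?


Formula: per_stage = total_budget / stages
per_stage = 1500 / 3
per_stage = 500.0 ms

500.0 ms


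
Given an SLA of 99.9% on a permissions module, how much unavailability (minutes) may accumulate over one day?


Formula: allowed downtime = period * (100 - SLA) / 100
Period (day) = 1440 minutes
Unavailability fraction = (100 - 99.9) / 100
Allowed downtime = 1440 * (100 - 99.9) / 100
Allowed downtime = 1.44 minutes

1.44 minutes


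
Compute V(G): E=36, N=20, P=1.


Formula: V(G) = E - N + 2P
V(G) = 36 - 20 + 2*1
V(G) = 16 + 2
V(G) = 18

18


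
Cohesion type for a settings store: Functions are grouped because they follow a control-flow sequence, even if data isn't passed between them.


Reasoning: Grouped by order of execution within a routine, not by data flow
Type: Procedural cohesion

Procedural cohesion


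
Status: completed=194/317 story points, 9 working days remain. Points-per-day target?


Formula: Required rate = Remaining points / Days left
Remaining = 317 - 194 = 123 points
Required rate = 123 / 9 = 13.67 points/day

13.67 points/day


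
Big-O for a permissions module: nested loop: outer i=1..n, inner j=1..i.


Reasoning: triangle: n(n+1)/2 ~ n^2/2
Complexity: O(n^2)

O(n^2)


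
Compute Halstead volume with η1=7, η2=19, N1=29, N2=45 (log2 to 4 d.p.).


Formula: V = N * log2(η), where N = N1 + N2 and η = η1 + η2
η = 7 + 19 = 26
N = 29 + 45 = 74
log2(26) ≈ 4.7004
V = 74 * 4.7004 = 347.83

347.83


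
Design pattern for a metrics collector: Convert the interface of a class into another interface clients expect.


This matches the Adapter pattern

Adapter


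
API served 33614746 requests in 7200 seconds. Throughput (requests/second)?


Formula: throughput = requests / seconds
throughput = 33614746 / 7200
throughput = 4668.71 requests/second

4668.71 requests/second


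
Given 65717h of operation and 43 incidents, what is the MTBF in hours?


Formula: MTBF = Total operating time / Number of failures
MTBF = 65717 / 43
MTBF = 1528.3 hours

1528.3 hours


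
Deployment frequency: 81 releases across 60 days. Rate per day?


Formula: deployments per day = releases / days
= 81 / 60
= 1.35 deploys/day
(equivalently, 9.45 deploys/week)

1.35 deploys/day


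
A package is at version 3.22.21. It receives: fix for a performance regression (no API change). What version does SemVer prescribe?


Current: 3.22.21
Change category: 'fix for a performance regression (no API change)' → patch bump
SemVer rule: patch bump → increment PATCH (MAJOR and MINOR unchanged)
New: 3.22.22

3.22.22


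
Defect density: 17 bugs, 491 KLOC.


Defect density = defects / KLOC
Defect density = 17 / 491
Defect density = 0.035 defects/KLOC

0.035 defects/KLOC


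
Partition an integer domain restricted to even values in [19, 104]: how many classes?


Constraint: even integers in [19, 104]
Class 1: x < 19 — out-of-range invalid
Class 2: x in [19,104] but odd — wrong type invalid
Class 3: x in [19,104] and even — valid
Class 4: x > 104 — out-of-range invalid
Total equivalence classes: 4

4 equivalence classes


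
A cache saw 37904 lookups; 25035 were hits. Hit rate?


Formula: hit rate = hits / (hits + misses) * 100
hit rate = 25035 / (25035 + 12869) * 100
hit rate = 25035 / 37904 * 100
hit rate = 66.05%

66.05%


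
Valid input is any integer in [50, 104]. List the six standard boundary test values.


Range: [50, 104]
Boundaries: just below min, min, min+1, max-1, max, just above max
Values: [49, 50, 51, 103, 104, 105]

[49, 50, 51, 103, 104, 105]


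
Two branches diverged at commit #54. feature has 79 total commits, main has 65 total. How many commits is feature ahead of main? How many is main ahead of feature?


Common ancestor: commit #54
feature commits after divergence: 79 - 54 = 25
main commits after divergence: 65 - 54 = 11
feature is 25 commits ahead of main
main is 11 commits ahead of feature

feature ahead: 25, main ahead: 11


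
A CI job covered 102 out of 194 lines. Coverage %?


Coverage = covered / total * 100
Coverage = 102 / 194 * 100
Coverage = 52.58%

52.58%


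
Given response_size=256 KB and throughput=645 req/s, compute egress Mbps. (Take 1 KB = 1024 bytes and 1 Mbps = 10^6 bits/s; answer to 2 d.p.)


Formula: Mbps = payload_bytes * RPS * 8 / 1e6
Payload per request = 256 KB = 256 * 1024 = 262144 bytes
Total bytes/sec = 262144 * 645 = 169082880
Total bits/sec = 169082880 * 8 = 1352663040
Mbps = 1352663040 / 1e6 = 1352.66

1352.66 Mbps


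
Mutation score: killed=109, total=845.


Mutation score = killed / total * 100
Mutation score = 109 / 845 * 100
Mutation score = 12.9%

12.9%


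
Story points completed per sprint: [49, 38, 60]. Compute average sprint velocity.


Formula: Avg velocity = Total points / Number of sprints
Points: [49, 38, 60]
Sum = 49 + 38 + 60 = 147
Avg velocity = 147 / 3 = 49.0 points/sprint

49.0 points/sprint


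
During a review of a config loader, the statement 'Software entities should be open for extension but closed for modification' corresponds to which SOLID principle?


This describes the Open/Closed Principle (OCP)

Open/Closed Principle (OCP)


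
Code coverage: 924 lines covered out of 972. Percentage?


Coverage = covered / total * 100
Coverage = 924 / 972 * 100
Coverage = 95.06%

95.06%


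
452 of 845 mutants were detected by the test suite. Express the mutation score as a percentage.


Mutation score = killed / total * 100
Mutation score = 452 / 845 * 100
Mutation score = 53.49%

53.49%


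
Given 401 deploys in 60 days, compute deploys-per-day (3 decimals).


Formula: deployments per day = releases / days
= 401 / 60
= 6.683 deploys/day
(equivalently, 46.78 deploys/week)

6.683 deploys/day


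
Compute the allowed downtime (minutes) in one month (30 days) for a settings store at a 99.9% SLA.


Formula: allowed downtime = period * (100 - SLA) / 100
Period (month (30 days)) = 43200 minutes
Unavailability fraction = (100 - 99.9) / 100
Allowed downtime = 43200 * (100 - 99.9) / 100
Allowed downtime = 43.2 minutes

43.2 minutes


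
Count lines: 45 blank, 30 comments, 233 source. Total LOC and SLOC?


Total LOC = blank + comment + code
Total LOC = 45 + 30 + 233 = 308
SLOC (source only) = code = 233

Total LOC: 308, SLOC: 233


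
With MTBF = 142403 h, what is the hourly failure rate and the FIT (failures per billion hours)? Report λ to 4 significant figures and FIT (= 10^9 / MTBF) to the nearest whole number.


Formula: λ = 1 / MTBF; FIT = λ × 1e9 = 1e9 / MTBF
λ = 1 / 142403 ≈ 7.022e-06 failures/hour
FIT = 1e9 / 142403 ≈ 7022 failures per 1e9 hours (nearest whole number)

λ = 7.022e-06 /h, FIT = 7022


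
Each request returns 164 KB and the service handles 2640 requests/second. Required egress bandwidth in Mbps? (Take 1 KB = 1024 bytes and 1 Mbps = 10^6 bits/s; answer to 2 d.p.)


Formula: Mbps = payload_bytes * RPS * 8 / 1e6
Payload per request = 164 KB = 164 * 1024 = 167936 bytes
Total bytes/sec = 167936 * 2640 = 443351040
Total bits/sec = 443351040 * 8 = 3546808320
Mbps = 3546808320 / 1e6 = 3546.81

3546.81 Mbps


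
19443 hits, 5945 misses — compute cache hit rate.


Formula: hit rate = hits / (hits + misses) * 100
hit rate = 19443 / (19443 + 5945) * 100
hit rate = 19443 / 25388 * 100
hit rate = 76.58%

76.58%


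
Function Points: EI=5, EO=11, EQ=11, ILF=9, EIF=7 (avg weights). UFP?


UFP = EI*4 + EO*5 + EQ*4 + ILF*10 + EIF*7
UFP = 5*4 + 11*5 + 11*4 + 9*10 + 7*7
UFP = 20 + 55 + 44 + 90 + 49
UFP = 258

258


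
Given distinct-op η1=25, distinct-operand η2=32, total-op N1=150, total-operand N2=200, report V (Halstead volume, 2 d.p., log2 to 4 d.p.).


Formula: V = N * log2(η), where N = N1 + N2 and η = η1 + η2
η = 25 + 32 = 57
N = 150 + 200 = 350
log2(57) ≈ 5.8329
V = 350 * 5.8329 = 2041.52

2041.52


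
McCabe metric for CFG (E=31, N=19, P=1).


Formula: V(G) = E - N + 2P
V(G) = 31 - 19 + 2*1
V(G) = 12 + 2
V(G) = 14

14


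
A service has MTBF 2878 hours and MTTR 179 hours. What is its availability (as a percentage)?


Availability = MTBF / (MTBF + MTTR)
Availability = 2878 / (2878 + 179)
Availability = 2878 / 3057
Availability = 94.1446%

94.1446%


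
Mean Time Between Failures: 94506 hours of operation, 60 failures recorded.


Formula: MTBF = Total operating time / Number of failures
MTBF = 94506 / 60
MTBF = 1575.1 hours

1575.1 hours


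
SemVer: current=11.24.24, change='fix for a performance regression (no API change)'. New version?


Current: 11.24.24
Change category: 'fix for a performance regression (no API change)' → patch bump
SemVer rule: patch bump → increment PATCH (MAJOR and MINOR unchanged)
New: 11.24.25

11.24.25


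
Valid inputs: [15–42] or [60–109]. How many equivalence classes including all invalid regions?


Valid ranges: [15,42] and [60,109]
Class 1: x < 15 — invalid
Class 2: 15 ≤ x ≤ 42 — valid
Class 3: 42 < x < 60 — invalid (gap between ranges)
Class 4: 60 ≤ x ≤ 109 — valid
Class 5: x > 109 — invalid
Total equivalence classes: 5

5 equivalence classes


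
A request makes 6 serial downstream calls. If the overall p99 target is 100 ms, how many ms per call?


Formula: per_stage = total_budget / stages
per_stage = 100 / 6
per_stage = 16.67 ms

16.67 ms


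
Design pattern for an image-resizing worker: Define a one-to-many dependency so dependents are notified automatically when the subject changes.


This matches the Observer pattern

Observer


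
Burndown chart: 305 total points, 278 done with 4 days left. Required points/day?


Formula: Required rate = Remaining points / Days left
Remaining = 305 - 278 = 27 points
Required rate = 27 / 4 = 6.75 points/day

6.75 points/day


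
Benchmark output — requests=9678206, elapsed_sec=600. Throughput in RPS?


Formula: throughput = requests / seconds
throughput = 9678206 / 600
throughput = 16130.34 requests/second

16130.34 requests/second


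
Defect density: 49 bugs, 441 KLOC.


Defect density = defects / KLOC
Defect density = 49 / 441
Defect density = 0.111 defects/KLOC

0.111 defects/KLOC


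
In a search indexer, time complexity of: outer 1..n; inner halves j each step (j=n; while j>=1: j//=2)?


Reasoning: n times log n
Complexity: O(n log n)

O(n log n)


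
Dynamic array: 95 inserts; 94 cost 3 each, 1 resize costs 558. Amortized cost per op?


Formula: Amortized cost = Total cost / Operations
Total cost = (94 * 3) + (1 * 558)
Total cost = 282 + 558 = 840
Amortized = 840 / 95 = 8.8421

8.8421


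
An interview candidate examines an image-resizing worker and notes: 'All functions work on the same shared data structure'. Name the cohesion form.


Reasoning: Functions share data
Type: Communicational cohesion

Communicational cohesion


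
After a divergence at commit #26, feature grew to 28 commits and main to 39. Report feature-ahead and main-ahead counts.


Common ancestor: commit #26
feature commits after divergence: 28 - 26 = 2
main commits after divergence: 39 - 26 = 13
feature is 2 commits ahead of main
main is 13 commits ahead of feature

feature ahead: 2, main ahead: 13


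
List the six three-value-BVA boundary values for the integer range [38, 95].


Range: [38, 95]
Boundaries: just below min, min, min+1, max-1, max, just above max
Values: [37, 38, 39, 94, 95, 96]

[37, 38, 39, 94, 95, 96]


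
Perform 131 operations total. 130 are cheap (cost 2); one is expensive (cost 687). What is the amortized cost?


Formula: Amortized cost = Total cost / Operations
Total cost = (130 * 2) + (1 * 687)
Total cost = 260 + 687 = 947
Amortized = 947 / 131 = 7.229

7.229


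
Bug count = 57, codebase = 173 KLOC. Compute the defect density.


Defect density = defects / KLOC
Defect density = 57 / 173
Defect density = 0.329 defects/KLOC

0.329 defects/KLOC


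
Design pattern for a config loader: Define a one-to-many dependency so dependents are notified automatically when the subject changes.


This matches the Observer pattern

Observer


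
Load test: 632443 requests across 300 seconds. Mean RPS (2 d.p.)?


Formula: throughput = requests / seconds
throughput = 632443 / 300
throughput = 2108.14 requests/second

2108.14 requests/second


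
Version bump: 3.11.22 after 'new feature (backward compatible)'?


Current: 3.11.22
Change category: 'new feature (backward compatible)' → minor bump
SemVer rule: minor bump → increment MINOR, reset PATCH to 0 (MAJOR unchanged)
New: 3.12.0

3.12.0


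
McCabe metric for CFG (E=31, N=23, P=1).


Formula: V(G) = E - N + 2P
V(G) = 31 - 23 + 2*1
V(G) = 8 + 2
V(G) = 10

10


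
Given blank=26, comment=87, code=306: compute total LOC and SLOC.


Total LOC = blank + comment + code
Total LOC = 26 + 87 + 306 = 419
SLOC (source only) = code = 306

Total LOC: 419, SLOC: 306


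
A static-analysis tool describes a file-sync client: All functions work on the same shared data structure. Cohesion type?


Reasoning: Functions share data
Type: Communicational cohesion

Communicational cohesion


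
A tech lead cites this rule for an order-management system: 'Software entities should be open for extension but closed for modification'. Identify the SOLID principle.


This describes the Open/Closed Principle (OCP)

Open/Closed Principle (OCP)


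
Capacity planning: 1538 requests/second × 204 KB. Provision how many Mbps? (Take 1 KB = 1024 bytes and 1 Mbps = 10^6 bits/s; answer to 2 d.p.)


Formula: Mbps = payload_bytes * RPS * 8 / 1e6
Payload per request = 204 KB = 204 * 1024 = 208896 bytes
Total bytes/sec = 208896 * 1538 = 321282048
Total bits/sec = 321282048 * 8 = 2570256384
Mbps = 2570256384 / 1e6 = 2570.26

2570.26 Mbps


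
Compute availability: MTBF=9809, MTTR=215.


Availability = MTBF / (MTBF + MTTR)
Availability = 9809 / (9809 + 215)
Availability = 9809 / 10024
Availability = 97.8551%

97.8551%


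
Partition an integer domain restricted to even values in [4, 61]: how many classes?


Constraint: even integers in [4, 61]
Class 1: x < 4 — out-of-range invalid
Class 2: x in [4,61] but odd — wrong type invalid
Class 3: x in [4,61] and even — valid
Class 4: x > 61 — out-of-range invalid
Total equivalence classes: 4

4 equivalence classes


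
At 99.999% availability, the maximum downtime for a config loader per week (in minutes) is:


Formula: allowed downtime = period * (100 - SLA) / 100
Period (week) = 10080 minutes
Unavailability fraction = (100 - 99.999) / 100
Allowed downtime = 10080 * (100 - 99.999) / 100
Allowed downtime = 0.1008 minutes

0.1008 minutes


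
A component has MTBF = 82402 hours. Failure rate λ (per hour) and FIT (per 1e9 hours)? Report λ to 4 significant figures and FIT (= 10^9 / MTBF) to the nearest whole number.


Formula: λ = 1 / MTBF; FIT = λ × 1e9 = 1e9 / MTBF
λ = 1 / 82402 ≈ 1.214e-05 failures/hour
FIT = 1e9 / 82402 ≈ 12136 failures per 1e9 hours (nearest whole number)

λ = 1.214e-05 /h, FIT = 12136


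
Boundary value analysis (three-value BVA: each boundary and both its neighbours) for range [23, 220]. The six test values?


Range: [23, 220]
Boundaries: just below min, min, min+1, max-1, max, just above max
Values: [22, 23, 24, 219, 220, 221]

[22, 23, 24, 219, 220, 221]


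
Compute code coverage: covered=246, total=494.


Coverage = covered / total * 100
Coverage = 246 / 494 * 100
Coverage = 49.8%

49.8%


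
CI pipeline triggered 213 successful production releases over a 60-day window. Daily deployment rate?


Formula: deployments per day = releases / days
= 213 / 60
= 3.55 deploys/day
(equivalently, 24.85 deploys/week)

3.55 deploys/day


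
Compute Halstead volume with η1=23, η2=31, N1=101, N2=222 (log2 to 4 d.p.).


Formula: V = N * log2(η), where N = N1 + N2 and η = η1 + η2
η = 23 + 31 = 54
N = 101 + 222 = 323
log2(54) ≈ 5.7549
V = 323 * 5.7549 = 1858.83

1858.83


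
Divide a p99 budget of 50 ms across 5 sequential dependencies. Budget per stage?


Formula: per_stage = total_budget / stages
per_stage = 50 / 5
per_stage = 10.0 ms

10.0 ms


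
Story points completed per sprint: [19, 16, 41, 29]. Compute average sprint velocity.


Formula: Avg velocity = Total points / Number of sprints
Points: [19, 16, 41, 29]
Sum = 19 + 16 + 41 + 29 = 105
Avg velocity = 105 / 4 = 26.25 points/sprint

26.25 points/sprint


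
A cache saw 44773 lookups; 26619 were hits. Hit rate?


Formula: hit rate = hits / (hits + misses) * 100
hit rate = 26619 / (26619 + 18154) * 100
hit rate = 26619 / 44773 * 100
hit rate = 59.45%

59.45%


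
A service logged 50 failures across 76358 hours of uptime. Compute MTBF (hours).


Formula: MTBF = Total operating time / Number of failures
MTBF = 76358 / 50
MTBF = 1527.16 hours

1527.16 hours


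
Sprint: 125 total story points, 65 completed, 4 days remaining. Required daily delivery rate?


Formula: Required rate = Remaining points / Days left
Remaining = 125 - 65 = 60 points
Required rate = 60 / 4 = 15.0 points/day

15.0 points/day


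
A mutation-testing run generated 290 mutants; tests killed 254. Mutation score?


Mutation score = killed / total * 100
Mutation score = 254 / 290 * 100
Mutation score = 87.59%

87.59%


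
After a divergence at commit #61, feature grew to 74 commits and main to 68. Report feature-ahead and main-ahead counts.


Common ancestor: commit #61
feature commits after divergence: 74 - 61 = 13
main commits after divergence: 68 - 61 = 7
feature is 13 commits ahead of main
main is 7 commits ahead of feature

feature ahead: 13, main ahead: 7


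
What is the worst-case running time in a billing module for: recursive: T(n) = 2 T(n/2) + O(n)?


Reasoning: master theorem case 2 (merge-sort recurrence)
Complexity: O(n log n)

O(n log n)


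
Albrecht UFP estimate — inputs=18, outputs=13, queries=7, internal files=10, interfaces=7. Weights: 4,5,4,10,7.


UFP = EI*4 + EO*5 + EQ*4 + ILF*10 + EIF*7
UFP = 18*4 + 13*5 + 7*4 + 10*10 + 7*7
UFP = 72 + 65 + 28 + 100 + 49
UFP = 314

314


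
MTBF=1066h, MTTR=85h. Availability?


Availability = MTBF / (MTBF + MTTR)
Availability = 1066 / (1066 + 85)
Availability = 1066 / 1151
Availability = 92.6151%

92.6151%


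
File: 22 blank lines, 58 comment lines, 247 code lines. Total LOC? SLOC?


Total LOC = blank + comment + code
Total LOC = 22 + 58 + 247 = 327
SLOC (source only) = code = 247

Total LOC: 327, SLOC: 247


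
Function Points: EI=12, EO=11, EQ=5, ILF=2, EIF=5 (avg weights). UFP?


UFP = EI*4 + EO*5 + EQ*4 + ILF*10 + EIF*7
UFP = 12*4 + 11*5 + 5*4 + 2*10 + 5*7
UFP = 48 + 55 + 20 + 20 + 35
UFP = 178

178


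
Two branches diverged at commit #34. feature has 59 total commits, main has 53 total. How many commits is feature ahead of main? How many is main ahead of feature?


Common ancestor: commit #34
feature commits after divergence: 59 - 34 = 25
main commits after divergence: 53 - 34 = 19
feature is 25 commits ahead of main
main is 19 commits ahead of feature

feature ahead: 25, main ahead: 19


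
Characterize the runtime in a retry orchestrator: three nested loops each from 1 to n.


Reasoning: three levels of nesting over n
Complexity: O(n^3)

O(n^3)


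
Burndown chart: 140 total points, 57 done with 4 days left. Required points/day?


Formula: Required rate = Remaining points / Days left
Remaining = 140 - 57 = 83 points
Required rate = 83 / 4 = 20.75 points/day

20.75 points/day


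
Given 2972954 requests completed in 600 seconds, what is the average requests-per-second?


Formula: throughput = requests / seconds
throughput = 2972954 / 600
throughput = 4954.92 requests/second

4954.92 requests/second


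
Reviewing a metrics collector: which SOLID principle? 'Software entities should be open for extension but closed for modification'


This describes the Open/Closed Principle (OCP)

Open/Closed Principle (OCP)


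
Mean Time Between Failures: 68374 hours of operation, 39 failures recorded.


Formula: MTBF = Total operating time / Number of failures
MTBF = 68374 / 39
MTBF = 1753.18 hours

1753.18 hours


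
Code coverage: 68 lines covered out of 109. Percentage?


Coverage = covered / total * 100
Coverage = 68 / 109 * 100
Coverage = 62.39%

62.39%


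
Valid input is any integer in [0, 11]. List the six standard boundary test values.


Range: [0, 11]
Boundaries: just below min, min, min+1, max-1, max, just above max
Values: [-1, 0, 1, 10, 11, 12]

[-1, 0, 1, 10, 11, 12]


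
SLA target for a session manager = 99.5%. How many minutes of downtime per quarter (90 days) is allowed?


Formula: allowed downtime = period * (100 - SLA) / 100
Period (quarter (90 days)) = 129600 minutes
Unavailability fraction = (100 - 99.5) / 100
Allowed downtime = 129600 * (100 - 99.5) / 100
Allowed downtime = 648.0 minutes

648.0 minutes


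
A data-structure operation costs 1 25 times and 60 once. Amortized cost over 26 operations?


Formula: Amortized cost = Total cost / Operations
Total cost = (25 * 1) + (1 * 60)
Total cost = 25 + 60 = 85
Amortized = 85 / 26 = 3.2692

3.2692


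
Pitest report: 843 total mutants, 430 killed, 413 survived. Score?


Mutation score = killed / total * 100
Mutation score = 430 / 843 * 100
Mutation score = 51.01%

51.01%


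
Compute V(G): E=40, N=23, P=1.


Formula: V(G) = E - N + 2P
V(G) = 40 - 23 + 2*1
V(G) = 17 + 2
V(G) = 19

19


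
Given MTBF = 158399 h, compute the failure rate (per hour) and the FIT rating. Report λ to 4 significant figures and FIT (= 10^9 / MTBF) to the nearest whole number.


Formula: λ = 1 / MTBF; FIT = λ × 1e9 = 1e9 / MTBF
λ = 1 / 158399 ≈ 6.313e-06 failures/hour
FIT = 1e9 / 158399 ≈ 6313 failures per 1e9 hours (nearest whole number)

λ = 6.313e-06 /h, FIT = 6313


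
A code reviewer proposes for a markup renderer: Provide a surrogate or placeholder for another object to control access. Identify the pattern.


This matches the Proxy pattern

Proxy


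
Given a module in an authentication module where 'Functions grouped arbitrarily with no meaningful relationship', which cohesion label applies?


Reasoning: Worst: random grouping
Type: Coincidental cohesion

Coincidental cohesion


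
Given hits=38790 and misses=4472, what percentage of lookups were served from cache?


Formula: hit rate = hits / (hits + misses) * 100
hit rate = 38790 / (38790 + 4472) * 100
hit rate = 38790 / 43262 * 100
hit rate = 89.66%

89.66%


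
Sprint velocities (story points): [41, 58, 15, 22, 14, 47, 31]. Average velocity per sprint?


Formula: Avg velocity = Total points / Number of sprints
Points: [41, 58, 15, 22, 14, 47, 31]
Sum = 41 + 58 + 15 + 22 + 14 + 47 + 31 = 228
Avg velocity = 228 / 7 = 32.57 points/sprint

32.57 points/sprint


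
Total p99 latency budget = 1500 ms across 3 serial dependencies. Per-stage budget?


Formula: per_stage = total_budget / stages
per_stage = 1500 / 3
per_stage = 500.0 ms

500.0 ms


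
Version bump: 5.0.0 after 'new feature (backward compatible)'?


Current: 5.0.0
Change category: 'new feature (backward compatible)' → minor bump
SemVer rule: minor bump → increment MINOR, reset PATCH to 0 (MAJOR unchanged)
New: 5.1.0

5.1.0


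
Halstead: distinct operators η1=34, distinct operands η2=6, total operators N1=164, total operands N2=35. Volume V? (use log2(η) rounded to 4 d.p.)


Formula: V = N * log2(η), where N = N1 + N2 and η = η1 + η2
η = 34 + 6 = 40
N = 164 + 35 = 199
log2(40) ≈ 5.3219
V = 199 * 5.3219 = 1059.06

1059.06


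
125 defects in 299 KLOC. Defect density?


Defect density = defects / KLOC
Defect density = 125 / 299
Defect density = 0.418 defects/KLOC

0.418 defects/KLOC


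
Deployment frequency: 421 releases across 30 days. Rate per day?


Formula: deployments per day = releases / days
= 421 / 30
= 14.033 deploys/day
(equivalently, 98.23 deploys/week)

14.033 deploys/day


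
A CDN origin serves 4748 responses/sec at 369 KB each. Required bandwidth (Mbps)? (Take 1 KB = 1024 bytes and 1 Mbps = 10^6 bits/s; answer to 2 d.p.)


Formula: Mbps = payload_bytes * RPS * 8 / 1e6
Payload per request = 369 KB = 369 * 1024 = 377856 bytes
Total bytes/sec = 377856 * 4748 = 1794060288
Total bits/sec = 1794060288 * 8 = 14352482304
Mbps = 14352482304 / 1e6 = 14352.48

14352.48 Mbps


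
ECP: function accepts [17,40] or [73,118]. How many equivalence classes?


Valid ranges: [17,40] and [73,118]
Class 1: x < 17 — invalid
Class 2: 17 ≤ x ≤ 40 — valid
Class 3: 40 < x < 73 — invalid (gap between ranges)
Class 4: 73 ≤ x ≤ 118 — valid
Class 5: x > 118 — invalid
Total equivalence classes: 5

5 equivalence classes


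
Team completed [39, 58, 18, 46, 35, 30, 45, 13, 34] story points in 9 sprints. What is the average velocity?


Formula: Avg velocity = Total points / Number of sprints
Points: [39, 58, 18, 46, 35, 30, 45, 13, 34]
Sum = 39 + 58 + 18 + 46 + 35 + 30 + 45 + 13 + 34 = 318
Avg velocity = 318 / 9 = 35.33 points/sprint

35.33 points/sprint


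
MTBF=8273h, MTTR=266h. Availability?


Availability = MTBF / (MTBF + MTTR)
Availability = 8273 / (8273 + 266)
Availability = 8273 / 8539
Availability = 96.8849%

96.8849%


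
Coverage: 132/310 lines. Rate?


Coverage = covered / total * 100
Coverage = 132 / 310 * 100
Coverage = 42.58%

42.58%


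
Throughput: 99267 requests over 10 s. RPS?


Formula: throughput = requests / seconds
throughput = 99267 / 10
throughput = 9926.7 requests/second

9926.7 requests/second


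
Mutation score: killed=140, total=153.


Mutation score = killed / total * 100
Mutation score = 140 / 153 * 100
Mutation score = 91.5%

91.5%


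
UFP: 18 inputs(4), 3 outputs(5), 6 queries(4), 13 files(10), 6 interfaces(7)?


UFP = EI*4 + EO*5 + EQ*4 + ILF*10 + EIF*7
UFP = 18*4 + 3*5 + 6*4 + 13*10 + 6*7
UFP = 72 + 15 + 24 + 130 + 42
UFP = 283

283


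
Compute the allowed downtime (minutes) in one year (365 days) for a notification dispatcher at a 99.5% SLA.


Formula: allowed downtime = period * (100 - SLA) / 100
Period (year (365 days)) = 525600 minutes
Unavailability fraction = (100 - 99.5) / 100
Allowed downtime = 525600 * (100 - 99.5) / 100
Allowed downtime = 2628.0 minutes

2628.0 minutes


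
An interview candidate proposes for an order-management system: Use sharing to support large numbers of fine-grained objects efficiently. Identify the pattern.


This matches the Flyweight pattern

Flyweight


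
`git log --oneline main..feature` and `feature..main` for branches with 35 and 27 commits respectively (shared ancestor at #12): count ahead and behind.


Common ancestor: commit #12
feature commits after divergence: 35 - 12 = 23
main commits after divergence: 27 - 12 = 15
feature is 23 commits ahead of main
main is 15 commits ahead of feature

feature ahead: 23, main ahead: 15


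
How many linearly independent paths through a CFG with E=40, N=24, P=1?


Formula: V(G) = E - N + 2P
V(G) = 40 - 24 + 2*1
V(G) = 16 + 2
V(G) = 18

18


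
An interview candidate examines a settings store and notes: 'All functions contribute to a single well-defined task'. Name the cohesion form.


Reasoning: Best: single purpose
Type: Functional cohesion

Functional cohesion


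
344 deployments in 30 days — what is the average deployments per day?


Formula: deployments per day = releases / days
= 344 / 30
= 11.467 deploys/day
(equivalently, 80.27 deploys/week)

11.467 deploys/day


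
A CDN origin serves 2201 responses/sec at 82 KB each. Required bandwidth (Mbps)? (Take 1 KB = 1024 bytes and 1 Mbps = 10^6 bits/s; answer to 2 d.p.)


Formula: Mbps = payload_bytes * RPS * 8 / 1e6
Payload per request = 82 KB = 82 * 1024 = 83968 bytes
Total bytes/sec = 83968 * 2201 = 184813568
Total bits/sec = 184813568 * 8 = 1478508544
Mbps = 1478508544 / 1e6 = 1478.51

1478.51 Mbps


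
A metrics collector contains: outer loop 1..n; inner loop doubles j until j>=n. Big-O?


Reasoning: linear outer times logarithmic inner
Complexity: O(n log n)

O(n log n)


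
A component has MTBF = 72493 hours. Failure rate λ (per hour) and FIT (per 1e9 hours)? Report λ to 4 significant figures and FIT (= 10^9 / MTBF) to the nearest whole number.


Formula: λ = 1 / MTBF; FIT = λ × 1e9 = 1e9 / MTBF
λ = 1 / 72493 ≈ 1.379e-05 failures/hour
FIT = 1e9 / 72493 ≈ 13794 failures per 1e9 hours (nearest whole number)

λ = 1.379e-05 /h, FIT = 13794


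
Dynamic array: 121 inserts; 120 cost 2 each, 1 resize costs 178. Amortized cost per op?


Formula: Amortized cost = Total cost / Operations
Total cost = (120 * 2) + (1 * 178)
Total cost = 240 + 178 = 418
Amortized = 418 / 121 = 3.4545

3.4545


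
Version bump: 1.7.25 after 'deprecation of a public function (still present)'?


Current: 1.7.25
Change category: 'deprecation of a public function (still present)' → minor bump
SemVer rule: minor bump → increment MINOR, reset PATCH to 0 (MAJOR unchanged)
New: 1.8.0

1.8.0


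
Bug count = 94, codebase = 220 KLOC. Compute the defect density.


Defect density = defects / KLOC
Defect density = 94 / 220
Defect density = 0.427 defects/KLOC

0.427 defects/KLOC


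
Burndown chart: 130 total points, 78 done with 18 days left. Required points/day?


Formula: Required rate = Remaining points / Days left
Remaining = 130 - 78 = 52 points
Required rate = 52 / 18 = 2.89 points/day

2.89 points/day


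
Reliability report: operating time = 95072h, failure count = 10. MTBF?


Formula: MTBF = Total operating time / Number of failures
MTBF = 95072 / 10
MTBF = 9507.2 hours

9507.2 hours


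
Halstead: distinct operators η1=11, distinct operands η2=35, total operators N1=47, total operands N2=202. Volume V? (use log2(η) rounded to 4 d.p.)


Formula: V = N * log2(η), where N = N1 + N2 and η = η1 + η2
η = 11 + 35 = 46
N = 47 + 202 = 249
log2(46) ≈ 5.5236
V = 249 * 5.5236 = 1375.38

1375.38


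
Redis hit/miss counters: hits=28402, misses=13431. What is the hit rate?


Formula: hit rate = hits / (hits + misses) * 100
hit rate = 28402 / (28402 + 13431) * 100
hit rate = 28402 / 41833 * 100
hit rate = 67.89%

67.89%


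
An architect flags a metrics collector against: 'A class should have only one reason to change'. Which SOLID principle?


This describes the Single Responsibility Principle (SRP)

Single Responsibility Principle (SRP)


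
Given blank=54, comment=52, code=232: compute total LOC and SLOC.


Total LOC = blank + comment + code
Total LOC = 54 + 52 + 232 = 338
SLOC (source only) = code = 232

Total LOC: 338, SLOC: 232


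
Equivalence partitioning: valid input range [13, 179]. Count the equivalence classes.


Valid range: [13, 179]
Class 1: x < 13 — invalid
Class 2: 13 ≤ x ≤ 179 — valid
Class 3: x > 179 — invalid
Total equivalence classes: 3

3 equivalence classes


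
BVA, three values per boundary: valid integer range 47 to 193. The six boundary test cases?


Range: [47, 193]
Boundaries: just below min, min, min+1, max-1, max, just above max
Values: [46, 47, 48, 192, 193, 194]

[46, 47, 48, 192, 193, 194]


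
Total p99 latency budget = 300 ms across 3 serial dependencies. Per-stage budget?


Formula: per_stage = total_budget / stages
per_stage = 300 / 3
per_stage = 100.0 ms

100.0 ms


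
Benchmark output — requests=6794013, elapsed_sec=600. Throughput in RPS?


Formula: throughput = requests / seconds
throughput = 6794013 / 600
throughput = 11323.36 requests/second

11323.36 requests/second


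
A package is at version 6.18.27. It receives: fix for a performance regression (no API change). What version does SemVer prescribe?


Current: 6.18.27
Change category: 'fix for a performance regression (no API change)' → patch bump
SemVer rule: patch bump → increment PATCH (MAJOR and MINOR unchanged)
New: 6.18.28

6.18.28


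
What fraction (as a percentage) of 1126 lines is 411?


Coverage = covered / total * 100
Coverage = 411 / 1126 * 100
Coverage = 36.5%

36.5%


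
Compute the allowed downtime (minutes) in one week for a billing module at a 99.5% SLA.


Formula: allowed downtime = period * (100 - SLA) / 100
Period (week) = 10080 minutes
Unavailability fraction = (100 - 99.5) / 100
Allowed downtime = 10080 * (100 - 99.5) / 100
Allowed downtime = 50.4 minutes

50.4 minutes


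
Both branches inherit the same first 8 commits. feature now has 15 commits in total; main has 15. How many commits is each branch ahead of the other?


Common ancestor: commit #8
feature commits after divergence: 15 - 8 = 7
main commits after divergence: 15 - 8 = 7
feature is 7 commits ahead of main
main is 7 commits ahead of feature

feature ahead: 7, main ahead: 7


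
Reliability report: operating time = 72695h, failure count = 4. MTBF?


Formula: MTBF = Total operating time / Number of failures
MTBF = 72695 / 4
MTBF = 18173.75 hours

18173.75 hours


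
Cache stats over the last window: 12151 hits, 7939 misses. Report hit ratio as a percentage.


Formula: hit rate = hits / (hits + misses) * 100
hit rate = 12151 / (12151 + 7939) * 100
hit rate = 12151 / 20090 * 100
hit rate = 60.48%

60.48%


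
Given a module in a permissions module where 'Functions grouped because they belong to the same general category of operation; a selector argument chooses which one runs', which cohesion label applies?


Reasoning: Grouped by category of activity, not by data or sequence
Type: Logical cohesion

Logical cohesion


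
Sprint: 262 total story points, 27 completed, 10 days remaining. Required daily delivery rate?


Formula: Required rate = Remaining points / Days left
Remaining = 262 - 27 = 235 points
Required rate = 235 / 10 = 23.5 points/day

23.5 points/day


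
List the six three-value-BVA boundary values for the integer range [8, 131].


Range: [8, 131]
Boundaries: just below min, min, min+1, max-1, max, just above max
Values: [7, 8, 9, 130, 131, 132]

[7, 8, 9, 130, 131, 132]


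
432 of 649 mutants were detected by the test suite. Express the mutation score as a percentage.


Mutation score = killed / total * 100
Mutation score = 432 / 649 * 100
Mutation score = 66.56%

66.56%


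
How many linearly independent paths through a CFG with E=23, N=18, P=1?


Formula: V(G) = E - N + 2P
V(G) = 23 - 18 + 2*1
V(G) = 5 + 2
V(G) = 7

7


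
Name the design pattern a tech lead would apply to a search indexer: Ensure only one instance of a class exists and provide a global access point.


This matches the Singleton pattern

Singleton


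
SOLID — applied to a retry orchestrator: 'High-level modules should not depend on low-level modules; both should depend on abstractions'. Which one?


This describes the Dependency Inversion Principle (DIP)

Dependency Inversion Principle (DIP)


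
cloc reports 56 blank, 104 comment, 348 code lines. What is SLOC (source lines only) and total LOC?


Total LOC = blank + comment + code
Total LOC = 56 + 104 + 348 = 508
SLOC (source only) = code = 348

Total LOC: 508, SLOC: 348


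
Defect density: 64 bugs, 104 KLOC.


Defect density = defects / KLOC
Defect density = 64 / 104
Defect density = 0.615 defects/KLOC

0.615 defects/KLOC


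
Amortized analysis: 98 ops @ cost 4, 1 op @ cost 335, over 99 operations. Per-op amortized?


Formula: Amortized cost = Total cost / Operations
Total cost = (98 * 4) + (1 * 335)
Total cost = 392 + 335 = 727
Amortized = 727 / 99 = 7.3434

7.3434


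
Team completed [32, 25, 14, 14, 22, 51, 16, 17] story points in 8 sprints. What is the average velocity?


Formula: Avg velocity = Total points / Number of sprints
Points: [32, 25, 14, 14, 22, 51, 16, 17]
Sum = 32 + 25 + 14 + 14 + 22 + 51 + 16 + 17 = 191
Avg velocity = 191 / 8 = 23.88 points/sprint

23.88 points/sprint


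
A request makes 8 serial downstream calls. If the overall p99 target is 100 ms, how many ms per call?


Formula: per_stage = total_budget / stages
per_stage = 100 / 8
per_stage = 12.5 ms

12.5 ms


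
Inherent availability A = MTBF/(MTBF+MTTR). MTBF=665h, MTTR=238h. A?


Availability = MTBF / (MTBF + MTTR)
Availability = 665 / (665 + 238)
Availability = 665 / 903
Availability = 73.6434%

73.6434%


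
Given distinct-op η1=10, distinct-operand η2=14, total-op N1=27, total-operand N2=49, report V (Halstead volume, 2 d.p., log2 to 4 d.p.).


Formula: V = N * log2(η), where N = N1 + N2 and η = η1 + η2
η = 10 + 14 = 24
N = 27 + 49 = 76
log2(24) ≈ 4.5850
V = 76 * 4.5850 = 348.46

348.46
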